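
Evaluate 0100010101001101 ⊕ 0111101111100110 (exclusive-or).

XOR: 1 when bits differ
  0100010101001101
^ 0111101111100110
------------------
  0011111010101011
Decimal: 17741 ^ 31718 = 16043



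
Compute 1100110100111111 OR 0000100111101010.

OR: 1 when either bit is 1
  1100110100111111
| 0000100111101010
------------------
  1100110111111111
Decimal: 52543 | 2538 = 52735



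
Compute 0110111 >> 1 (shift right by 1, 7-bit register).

Original: 0110111 (decimal 55)
Shift right by 1 position
Drop the 1 low bit; fill with zero on the left
Result: 0011011 (decimal 27)
Equivalent: 55 >> 1 = 55 ÷ 2^1 = 27



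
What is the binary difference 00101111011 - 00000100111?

Method 1 - Direct subtraction (column by column from the right: bit − bit − borrow-in; if negative, add 2 and borrow 1 from the next column):
borrow: 00000001000
        00101111011
-       00000100111
-------------------
        00101010100

Method 2 - Add two's complement:
Two's complement of 00000100111: invert → 11111011000, add 1 → 11111011001
  00101111011
+ 11111011001
-------------
 100101010100  (end carry out of the top bit = 1)
Discarding the end carry: 00101010100
Decimal check:
  00101111011 = 256 + 64 + 32 + 16 + 8 + 2 + 1 = 379
  00000100111 = 32 + 4 + 2 + 1 = 39
  379 - 39 = 340, and 00101010100 = 256 + 64 + 16 + 4 = 340 ✓



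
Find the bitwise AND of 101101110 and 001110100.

AND: 1 only when both bits are 1
  101101110
& 001110100
-----------
  001100100
Decimal: 366 & 116 = 100



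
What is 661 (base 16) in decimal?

Expand by place value (powers of 16):
661 = 6 × 16^2 + 6 × 16^1 + 1 × 16^0
= 6 × 256 + 6 × 16 + 1 × 1
= 1536 + 96 + 1
= 1633



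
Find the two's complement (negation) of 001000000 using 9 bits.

Original: 001000000
Step 1 - Invert all bits: 110111111
Step 2 - Add 1: 111000000
Verification: 001000000 + 111000000 = 1000000000; discarding the end carry (carry out of the top bit) leaves the 9-bit value 000000000, as required for x + (-x)



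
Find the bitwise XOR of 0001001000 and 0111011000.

XOR: 1 when bits differ
  0001001000
^ 0111011000
------------
  0110010000
Decimal: 72 ^ 472 = 400



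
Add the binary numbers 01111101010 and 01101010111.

Add column by column from the right: bit + bit + carry-in; write the sum mod 2, carry 1 when the sum is 2 or 3.
carry:  11111111100
        01111101010
+       01101010111
-------------------
       011101000001
(the carry out of the leftmost column, 0, becomes the leading bit)
Decimal check:
  01111101010 = 512 + 256 + 128 + 64 + 32 + 8 + 2 = 1002
  01101010111 = 512 + 256 + 64 + 16 + 4 + 2 + 1 = 855
  1002 + 855 = 1857, and 011101000001 = 1024 + 512 + 256 + 64 + 1 = 1857 ✓



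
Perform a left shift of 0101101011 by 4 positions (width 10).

Original: 0101101011 (decimal 363)
Shift left by 4 positions
Append 4 zeros on the right and drop the 4 high bits that overflow the 10-bit width
Result: 1010110000 (decimal 688)
Equivalent: 363 << 4 = 363 × 2^4 = 5808, truncated to 10 bits = 688



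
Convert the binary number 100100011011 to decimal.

Sum of powers of 2 for each 1-bit:
2^0 + 2^1 + 2^3 + 2^4 + 2^8 + 2^11
= 1 + 2 + 8 + 16 + 256 + 2048
= 2331



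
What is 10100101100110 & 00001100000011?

AND: 1 only when both bits are 1
  10100101100110
& 00001100000011
----------------
  00000100000010
Decimal: 10598 & 771 = 258



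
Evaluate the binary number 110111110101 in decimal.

Sum of powers of 2 for each 1-bit:
2^0 + 2^2 + 2^4 + 2^5 + 2^6 + 2^7 + 2^8 + 2^10 + 2^11
= 1 + 4 + 16 + 32 + 64 + 128 + 256 + 1024 + 2048
= 3573



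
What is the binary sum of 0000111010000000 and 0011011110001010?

Add column by column from the right: bit + bit + carry-in; write the sum mod 2, carry 1 when the sum is 2 or 3.
carry:  0111111100000000
        0000111010000000
+       0011011110001010
------------------------
       00100011000001010
(the carry out of the leftmost column, 0, becomes the leading bit)
Decimal check:
  0000111010000000 = 2048 + 1024 + 512 + 128 = 3712
  0011011110001010 = 8192 + 4096 + 1024 + 512 + 256 + 128 + 8 + 2 = 14218
  3712 + 14218 = 17930, and 00100011000001010 = 16384 + 1024 + 512 + 8 + 2 = 17930 ✓



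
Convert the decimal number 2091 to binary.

Using repeated division by 2:
2091 ÷ 2 = 1045 remainder 1
1045 ÷ 2 = 522 remainder 1
522 ÷ 2 = 261 remainder 0
261 ÷ 2 = 130 remainder 1
130 ÷ 2 = 65 remainder 0
65 ÷ 2 = 32 remainder 1
32 ÷ 2 = 16 remainder 0
16 ÷ 2 = 8 remainder 0
8 ÷ 2 = 4 remainder 0
4 ÷ 2 = 2 remainder 0
2 ÷ 2 = 1 remainder 0
1 ÷ 2 = 0 remainder 1
Reading remainders bottom to top: 100000101011



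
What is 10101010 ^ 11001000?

XOR: 1 when bits differ
  10101010
^ 11001000
----------
  01100010
Decimal: 170 ^ 200 = 98



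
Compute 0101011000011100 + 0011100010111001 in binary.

Add column by column from the right: bit + bit + carry-in; write the sum mod 2, carry 1 when the sum is 2 or 3.
carry:  1110000001110000
        0101011000011100
+       0011100010111001
------------------------
       01000111011010101
(the carry out of the leftmost column, 0, becomes the leading bit)
Decimal check:
  0101011000011100 = 16384 + 4096 + 1024 + 512 + 16 + 8 + 4 = 22044
  0011100010111001 = 8192 + 4096 + 2048 + 128 + 32 + 16 + 8 + 1 = 14521
  22044 + 14521 = 36565, and 01000111011010101 = 32768 + 2048 + 1024 + 512 + 128 + 64 + 16 + 4 + 1 = 36565 ✓



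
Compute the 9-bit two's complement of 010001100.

Original: 010001100
Step 1 - Invert all bits: 101110011
Step 2 - Add 1: 101110100
Verification: 010001100 + 101110100 = 1000000000; discarding the end carry (carry out of the top bit) leaves the 9-bit value 000000000, as required for x + (-x)



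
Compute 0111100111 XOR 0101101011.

XOR: 1 when bits differ
  0111100111
^ 0101101011
------------
  0010001100
Decimal: 487 ^ 363 = 140



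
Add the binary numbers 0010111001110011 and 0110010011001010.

Add column by column from the right: bit + bit + carry-in; write the sum mod 2, carry 1 when the sum is 2 or 3.
carry:  1101100110000100
        0010111001110011
+       0110010011001010
------------------------
       01001001100111101
(the carry out of the leftmost column, 0, becomes the leading bit)
Decimal check:
  0010111001110011 = 8192 + 2048 + 1024 + 512 + 64 + 32 + 16 + 2 + 1 = 11891
  0110010011001010 = 16384 + 8192 + 1024 + 128 + 64 + 8 + 2 = 25802
  11891 + 25802 = 37693, and 01001001100111101 = 32768 + 4096 + 512 + 256 + 32 + 16 + 8 + 4 + 1 = 37693 ✓



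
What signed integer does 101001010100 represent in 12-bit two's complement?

Binary: 101001010100
Sign bit: 1 (negative)
Invert: 010110101011
Add 1:  010110101100
Magnitude: 010110101100 = 1024 + 256 + 128 + 32 + 8 + 4 = 1452
Value: -1452



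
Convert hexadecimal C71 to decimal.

Expand by place value (powers of 16):
Digit values: C = 12
C71 = 12 × 16^2 + 7 × 16^1 + 1 × 16^0
= 12 × 256 + 7 × 16 + 1 × 1
= 3072 + 112 + 1
= 3185



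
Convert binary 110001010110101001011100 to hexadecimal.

Group into 4-bit nibbles from right:
  1100 = C
  0101 = 5
  0110 = 6
  1010 = A
  0101 = 5
  1100 = C
Result: C56A5C



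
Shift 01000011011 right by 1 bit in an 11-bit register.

Original: 01000011011 (decimal 539)
Shift right by 1 position
Drop the 1 low bit; fill with zero on the left
Result: 00100001101 (decimal 269)
Equivalent: 539 >> 1 = 539 ÷ 2^1 = 269



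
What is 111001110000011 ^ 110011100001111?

XOR: 1 when bits differ
  111001110000011
^ 110011100001111
-----------------
  001010010001100
Decimal: 29571 ^ 26383 = 5260



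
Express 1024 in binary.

Using repeated division by 2:
1024 ÷ 2 = 512 remainder 0
512 ÷ 2 = 256 remainder 0
256 ÷ 2 = 128 remainder 0
128 ÷ 2 = 64 remainder 0
64 ÷ 2 = 32 remainder 0
32 ÷ 2 = 16 remainder 0
16 ÷ 2 = 8 remainder 0
8 ÷ 2 = 4 remainder 0
4 ÷ 2 = 2 remainder 0
2 ÷ 2 = 1 remainder 0
1 ÷ 2 = 0 remainder 1
Reading remainders bottom to top: 10000000000



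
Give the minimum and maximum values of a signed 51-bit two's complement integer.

For 51-bit two's complement:
Minimum: -2^50 = -1125899906842624
Maximum: 2^50 - 1 = 1125899906842623



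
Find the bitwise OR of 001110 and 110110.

OR: 1 when either bit is 1
  001110
| 110110
--------
  111110
Decimal: 14 | 54 = 62



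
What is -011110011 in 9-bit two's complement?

Original: 011110011
Step 1 - Invert all bits: 100001100
Step 2 - Add 1: 100001101
Verification: 011110011 + 100001101 = 1000000000; discarding the end carry (carry out of the top bit) leaves the 9-bit value 000000000, as required for x + (-x)



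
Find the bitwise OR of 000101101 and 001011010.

OR: 1 when either bit is 1
  000101101
| 001011010
-----------
  001111111
Decimal: 45 | 90 = 127



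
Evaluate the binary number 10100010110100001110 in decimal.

Sum of powers of 2 for each 1-bit:
2^1 + 2^2 + 2^3 + 2^8 + 2^10 + 2^11 + 2^13 + 2^17 + 2^19
= 2 + 4 + 8 + 256 + 1024 + 2048 + 8192 + 131072 + 524288
= 666894



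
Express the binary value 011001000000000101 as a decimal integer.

Sum of powers of 2 for each 1-bit:
2^0 + 2^2 + 2^12 + 2^15 + 2^16
= 1 + 4 + 4096 + 32768 + 65536
= 102405



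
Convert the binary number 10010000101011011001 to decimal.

Sum of powers of 2 for each 1-bit:
2^0 + 2^3 + 2^4 + 2^6 + 2^7 + 2^9 + 2^11 + 2^16 + 2^19
= 1 + 8 + 16 + 64 + 128 + 512 + 2048 + 65536 + 524288
= 592601



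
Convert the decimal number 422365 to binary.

Using repeated division by 2:
422365 ÷ 2 = 211182 remainder 1
211182 ÷ 2 = 105591 remainder 0
105591 ÷ 2 = 52795 remainder 1
52795 ÷ 2 = 26397 remainder 1
26397 ÷ 2 = 13198 remainder 1
13198 ÷ 2 = 6599 remainder 0
6599 ÷ 2 = 3299 remainder 1
3299 ÷ 2 = 1649 remainder 1
1649 ÷ 2 = 824 remainder 1
824 ÷ 2 = 412 remainder 0
412 ÷ 2 = 206 remainder 0
206 ÷ 2 = 103 remainder 0
103 ÷ 2 = 51 remainder 1
51 ÷ 2 = 25 remainder 1
25 ÷ 2 = 12 remainder 1
12 ÷ 2 = 6 remainder 0
6 ÷ 2 = 3 remainder 0
3 ÷ 2 = 1 remainder 1
1 ÷ 2 = 0 remainder 1
Reading remainders bottom to top: 1100111000111011101



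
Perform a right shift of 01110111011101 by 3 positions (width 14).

Original: 01110111011101 (decimal 7645)
Shift right by 3 positions
Drop the 3 low bits; fill with zeros on the left
Result: 00001110111011 (decimal 955)
Equivalent: 7645 >> 3 = 7645 ÷ 2^3 = 955



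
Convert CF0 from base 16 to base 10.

Expand by place value (powers of 16):
Digit values: C = 12, F = 15
CF0 = 12 × 16^2 + 15 × 16^1 + 0 × 16^0
= 12 × 256 + 15 × 16 + 0 × 1
= 3072 + 240 + 0
= 3312



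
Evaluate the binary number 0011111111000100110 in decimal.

Sum of powers of 2 for each 1-bit:
2^1 + 2^2 + 2^5 + 2^9 + 2^10 + 2^11 + 2^12 + 2^13 + 2^14 + 2^15 + 2^16
= 2 + 4 + 32 + 512 + 1024 + 2048 + 4096 + 8192 + 16384 + 32768 + 65536
= 130598



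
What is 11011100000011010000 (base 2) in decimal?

Sum of powers of 2 for each 1-bit:
2^4 + 2^6 + 2^7 + 2^14 + 2^15 + 2^16 + 2^18 + 2^19
= 16 + 64 + 128 + 16384 + 32768 + 65536 + 262144 + 524288
= 901328



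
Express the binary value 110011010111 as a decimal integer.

Sum of powers of 2 for each 1-bit:
2^0 + 2^1 + 2^2 + 2^4 + 2^6 + 2^7 + 2^10 + 2^11
= 1 + 2 + 4 + 16 + 64 + 128 + 1024 + 2048
= 3287



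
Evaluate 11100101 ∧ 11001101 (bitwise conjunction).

AND: 1 only when both bits are 1
  11100101
& 11001101
----------
  11000101
Decimal: 229 & 205 = 197



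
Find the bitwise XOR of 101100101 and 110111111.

XOR: 1 when bits differ
  101100101
^ 110111111
-----------
  011011010
Decimal: 357 ^ 447 = 218



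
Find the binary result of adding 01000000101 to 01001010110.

Add column by column from the right: bit + bit + carry-in; write the sum mod 2, carry 1 when the sum is 2 or 3.
carry:  10000001000
        01000000101
+       01001010110
-------------------
       010001011011
(the carry out of the leftmost column, 0, becomes the leading bit)
Decimal check:
  01000000101 = 512 + 4 + 1 = 517
  01001010110 = 512 + 64 + 16 + 4 + 2 = 598
  517 + 598 = 1115, and 010001011011 = 1024 + 64 + 16 + 8 + 2 + 1 = 1115 ✓



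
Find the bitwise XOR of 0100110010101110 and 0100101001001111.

XOR: 1 when bits differ
  0100110010101110
^ 0100101001001111
------------------
  0000011011100001
Decimal: 19630 ^ 19023 = 1761



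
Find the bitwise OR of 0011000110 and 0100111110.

OR: 1 when either bit is 1
  0011000110
| 0100111110
------------
  0111111110
Decimal: 198 | 318 = 510



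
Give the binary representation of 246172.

Using repeated division by 2:
246172 ÷ 2 = 123086 remainder 0
123086 ÷ 2 = 61543 remainder 0
61543 ÷ 2 = 30771 remainder 1
30771 ÷ 2 = 15385 remainder 1
15385 ÷ 2 = 7692 remainder 1
7692 ÷ 2 = 3846 remainder 0
3846 ÷ 2 = 1923 remainder 0
1923 ÷ 2 = 961 remainder 1
961 ÷ 2 = 480 remainder 1
480 ÷ 2 = 240 remainder 0
240 ÷ 2 = 120 remainder 0
120 ÷ 2 = 60 remainder 0
60 ÷ 2 = 30 remainder 0
30 ÷ 2 = 15 remainder 0
15 ÷ 2 = 7 remainder 1
7 ÷ 2 = 3 remainder 1
3 ÷ 2 = 1 remainder 1
1 ÷ 2 = 0 remainder 1
Reading remainders bottom to top: 111100000110011100



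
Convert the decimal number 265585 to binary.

Using repeated division by 2:
265585 ÷ 2 = 132792 remainder 1
132792 ÷ 2 = 66396 remainder 0
66396 ÷ 2 = 33198 remainder 0
33198 ÷ 2 = 16599 remainder 0
16599 ÷ 2 = 8299 remainder 1
8299 ÷ 2 = 4149 remainder 1
4149 ÷ 2 = 2074 remainder 1
2074 ÷ 2 = 1037 remainder 0
1037 ÷ 2 = 518 remainder 1
518 ÷ 2 = 259 remainder 0
259 ÷ 2 = 129 remainder 1
129 ÷ 2 = 64 remainder 1
64 ÷ 2 = 32 remainder 0
32 ÷ 2 = 16 remainder 0
16 ÷ 2 = 8 remainder 0
8 ÷ 2 = 4 remainder 0
4 ÷ 2 = 2 remainder 0
2 ÷ 2 = 1 remainder 0
1 ÷ 2 = 0 remainder 1
Reading remainders bottom to top: 1000000110101110001



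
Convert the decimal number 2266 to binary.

Using repeated division by 2:
2266 ÷ 2 = 1133 remainder 0
1133 ÷ 2 = 566 remainder 1
566 ÷ 2 = 283 remainder 0
283 ÷ 2 = 141 remainder 1
141 ÷ 2 = 70 remainder 1
70 ÷ 2 = 35 remainder 0
35 ÷ 2 = 17 remainder 1
17 ÷ 2 = 8 remainder 1
8 ÷ 2 = 4 remainder 0
4 ÷ 2 = 2 remainder 0
2 ÷ 2 = 1 remainder 0
1 ÷ 2 = 0 remainder 1
Reading remainders bottom to top: 100011011010



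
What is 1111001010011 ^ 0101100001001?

XOR: 1 when bits differ
  1111001010011
^ 0101100001001
---------------
  1010101011010
Decimal: 7763 ^ 2825 = 5466



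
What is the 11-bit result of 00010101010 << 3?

Original: 00010101010 (decimal 170)
Shift left by 3 positions
Append 3 zeros on the right
Result: 10101010000 (decimal 1360)
Equivalent: 170 << 3 = 170 × 2^3 = 1360



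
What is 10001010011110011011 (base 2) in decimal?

Sum of powers of 2 for each 1-bit:
2^0 + 2^1 + 2^3 + 2^4 + 2^7 + 2^8 + 2^9 + 2^10 + 2^13 + 2^15 + 2^19
= 1 + 2 + 8 + 16 + 128 + 256 + 512 + 1024 + 8192 + 32768 + 524288
= 567195



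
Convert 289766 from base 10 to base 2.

Using repeated division by 2:
289766 ÷ 2 = 144883 remainder 0
144883 ÷ 2 = 72441 remainder 1
72441 ÷ 2 = 36220 remainder 1
36220 ÷ 2 = 18110 remainder 0
18110 ÷ 2 = 9055 remainder 0
9055 ÷ 2 = 4527 remainder 1
4527 ÷ 2 = 2263 remainder 1
2263 ÷ 2 = 1131 remainder 1
1131 ÷ 2 = 565 remainder 1
565 ÷ 2 = 282 remainder 1
282 ÷ 2 = 141 remainder 0
141 ÷ 2 = 70 remainder 1
70 ÷ 2 = 35 remainder 0
35 ÷ 2 = 17 remainder 1
17 ÷ 2 = 8 remainder 1
8 ÷ 2 = 4 remainder 0
4 ÷ 2 = 2 remainder 0
2 ÷ 2 = 1 remainder 0
1 ÷ 2 = 0 remainder 1
Reading remainders bottom to top: 1000110101111100110



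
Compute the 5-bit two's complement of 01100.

Original: 01100
Step 1 - Invert all bits: 10011
Step 2 - Add 1: 10100
Verification: 01100 + 10100 = 100000; discarding the end carry (carry out of the top bit) leaves the 5-bit value 00000, as required for x + (-x)



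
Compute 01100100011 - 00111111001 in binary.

Method 1 - Direct subtraction (column by column from the right: bit − bit − borrow-in; if negative, add 2 and borrow 1 from the next column):
borrow: 01111110000
        01100100011
-       00111111001
-------------------
        00100101010

Method 2 - Add two's complement:
Two's complement of 00111111001: invert → 11000000110, add 1 → 11000000111
  01100100011
+ 11000000111
-------------
 100100101010  (end carry out of the top bit = 1)
Discarding the end carry: 00100101010
Decimal check:
  01100100011 = 512 + 256 + 32 + 2 + 1 = 803
  00111111001 = 256 + 128 + 64 + 32 + 16 + 8 + 1 = 505
  803 - 505 = 298, and 00100101010 = 256 + 32 + 8 + 2 = 298 ✓



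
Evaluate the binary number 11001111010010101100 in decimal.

Sum of powers of 2 for each 1-bit:
2^2 + 2^3 + 2^5 + 2^7 + 2^10 + 2^12 + 2^13 + 2^14 + 2^15 + 2^18 + 2^19
= 4 + 8 + 32 + 128 + 1024 + 4096 + 8192 + 16384 + 32768 + 262144 + 524288
= 849068



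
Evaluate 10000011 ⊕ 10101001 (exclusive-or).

XOR: 1 when bits differ
  10000011
^ 10101001
----------
  00101010
Decimal: 131 ^ 169 = 42



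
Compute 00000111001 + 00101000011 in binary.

Add column by column from the right: bit + bit + carry-in; write the sum mod 2, carry 1 when the sum is 2 or 3.
carry:  00000000110
        00000111001
+       00101000011
-------------------
       000101111100
(the carry out of the leftmost column, 0, becomes the leading bit)
Decimal check:
  00000111001 = 32 + 16 + 8 + 1 = 57
  00101000011 = 256 + 64 + 2 + 1 = 323
  57 + 323 = 380, and 000101111100 = 256 + 64 + 32 + 16 + 8 + 4 = 380 ✓



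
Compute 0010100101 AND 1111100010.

AND: 1 only when both bits are 1
  0010100101
& 1111100010
------------
  0010100000
Decimal: 165 & 994 = 160



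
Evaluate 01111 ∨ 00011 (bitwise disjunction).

OR: 1 when either bit is 1
  01111
| 00011
-------
  01111
Decimal: 15 | 3 = 15



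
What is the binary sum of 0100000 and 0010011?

Add column by column from the right: bit + bit + carry-in; write the sum mod 2, carry 1 when the sum is 2 or 3.
carry:  0000000
        0100000
+       0010011
---------------
       00110011
(the carry out of the leftmost column, 0, becomes the leading bit)
Decimal check:
  0100000 = 32
  0010011 = 16 + 2 + 1 = 19
  32 + 19 = 51, and 00110011 = 32 + 16 + 2 + 1 = 51 ✓



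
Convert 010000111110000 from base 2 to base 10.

Sum of powers of 2 for each 1-bit:
2^4 + 2^5 + 2^6 + 2^7 + 2^8 + 2^13
= 16 + 32 + 64 + 128 + 256 + 8192
= 8688



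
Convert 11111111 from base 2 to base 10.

Sum of powers of 2 for each 1-bit:
2^0 + 2^1 + 2^2 + 2^3 + 2^4 + 2^5 + 2^6 + 2^7
= 1 + 2 + 4 + 8 + 16 + 32 + 64 + 128
= 255



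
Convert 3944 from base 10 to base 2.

Using repeated division by 2:
3944 ÷ 2 = 1972 remainder 0
1972 ÷ 2 = 986 remainder 0
986 ÷ 2 = 493 remainder 0
493 ÷ 2 = 246 remainder 1
246 ÷ 2 = 123 remainder 0
123 ÷ 2 = 61 remainder 1
61 ÷ 2 = 30 remainder 1
30 ÷ 2 = 15 remainder 0
15 ÷ 2 = 7 remainder 1
7 ÷ 2 = 3 remainder 1
3 ÷ 2 = 1 remainder 1
1 ÷ 2 = 0 remainder 1
Reading remainders bottom to top: 111101101000



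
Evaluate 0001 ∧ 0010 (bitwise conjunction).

AND: 1 only when both bits are 1
  0001
& 0010
------
  0000
Decimal: 1 & 2 = 0



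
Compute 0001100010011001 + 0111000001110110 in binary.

Add column by column from the right: bit + bit + carry-in; write the sum mod 2, carry 1 when the sum is 2 or 3.
carry:  1110000111100000
        0001100010011001
+       0111000001110110
------------------------
       01000100100001111
(the carry out of the leftmost column, 0, becomes the leading bit)
Decimal check:
  0001100010011001 = 4096 + 2048 + 128 + 16 + 8 + 1 = 6297
  0111000001110110 = 16384 + 8192 + 4096 + 64 + 32 + 16 + 4 + 2 = 28790
  6297 + 28790 = 35087, and 01000100100001111 = 32768 + 2048 + 256 + 8 + 4 + 2 + 1 = 35087 ✓



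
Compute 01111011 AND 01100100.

AND: 1 only when both bits are 1
  01111011
& 01100100
----------
  01100000
Decimal: 123 & 100 = 96



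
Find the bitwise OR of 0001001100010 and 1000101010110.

OR: 1 when either bit is 1
  0001001100010
| 1000101010110
---------------
  1001101110110
Decimal: 610 | 4438 = 4982



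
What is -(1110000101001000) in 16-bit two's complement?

Original (sign bit 1, negative): 1110000101001000
Step 1 - Invert all bits: 0001111010110111
Step 2 - Add 1: 0001111010111000
Verification: 1110000101001000 + 0001111010111000 = 10000000000000000; discarding the end carry (carry out of the top bit) leaves the 16-bit value 0000000000000000, as required for x + (-x)



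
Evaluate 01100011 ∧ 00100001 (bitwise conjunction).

AND: 1 only when both bits are 1
  01100011
& 00100001
----------
  00100001
Decimal: 99 & 33 = 33



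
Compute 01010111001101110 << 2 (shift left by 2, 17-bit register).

Original: 01010111001101110 (decimal 44654)
Shift left by 2 positions
Append 2 zeros on the right and drop the 2 high bits that overflow the 17-bit width
Result: 01011100110111000 (decimal 47544)
Equivalent: 44654 << 2 = 44654 × 2^2 = 178616, truncated to 17 bits = 47544



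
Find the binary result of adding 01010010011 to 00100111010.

Add column by column from the right: bit + bit + carry-in; write the sum mod 2, carry 1 when the sum is 2 or 3.
carry:  00001100100
        01010010011
+       00100111010
-------------------
       001111001101
(the carry out of the leftmost column, 0, becomes the leading bit)
Decimal check:
  01010010011 = 512 + 128 + 16 + 2 + 1 = 659
  00100111010 = 256 + 32 + 16 + 8 + 2 = 314
  659 + 314 = 973, and 001111001101 = 512 + 256 + 128 + 64 + 8 + 4 + 1 = 973 ✓



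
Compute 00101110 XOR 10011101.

XOR: 1 when bits differ
  00101110
^ 10011101
----------
  10110011
Decimal: 46 ^ 157 = 179



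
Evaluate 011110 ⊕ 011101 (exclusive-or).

XOR: 1 when bits differ
  011110
^ 011101
--------
  000011
Decimal: 30 ^ 29 = 3



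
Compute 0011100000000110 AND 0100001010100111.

AND: 1 only when both bits are 1
  0011100000000110
& 0100001010100111
------------------
  0000000000000110
Decimal: 14342 & 17063 = 6



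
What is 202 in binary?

Using repeated division by 2:
202 ÷ 2 = 101 remainder 0
101 ÷ 2 = 50 remainder 1
50 ÷ 2 = 25 remainder 0
25 ÷ 2 = 12 remainder 1
12 ÷ 2 = 6 remainder 0
6 ÷ 2 = 3 remainder 0
3 ÷ 2 = 1 remainder 1
1 ÷ 2 = 0 remainder 1
Reading remainders bottom to top: 11001010



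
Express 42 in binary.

Using repeated division by 2:
42 ÷ 2 = 21 remainder 0
21 ÷ 2 = 10 remainder 1
10 ÷ 2 = 5 remainder 0
5 ÷ 2 = 2 remainder 1
2 ÷ 2 = 1 remainder 0
1 ÷ 2 = 0 remainder 1
Reading remainders bottom to top: 101010



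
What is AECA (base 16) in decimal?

Expand by place value (powers of 16):
Digit values: A = 10, E = 14, C = 12
AECA = 10 × 16^3 + 14 × 16^2 + 12 × 16^1 + 10 × 16^0
= 10 × 4096 + 14 × 256 + 12 × 16 + 10 × 1
= 40960 + 3584 + 192 + 10
= 44746



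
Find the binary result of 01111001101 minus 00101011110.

Method 1 - Direct subtraction (column by column from the right: bit − bit − borrow-in; if negative, add 2 and borrow 1 from the next column):
borrow: 00011111100
        01111001101
-       00101011110
-------------------
        01001101111

Method 2 - Add two's complement:
Two's complement of 00101011110: invert → 11010100001, add 1 → 11010100010
  01111001101
+ 11010100010
-------------
 101001101111  (end carry out of the top bit = 1)
Discarding the end carry: 01001101111
Decimal check:
  01111001101 = 512 + 256 + 128 + 64 + 8 + 4 + 1 = 973
  00101011110 = 256 + 64 + 16 + 8 + 4 + 2 = 350
  973 - 350 = 623, and 01001101111 = 512 + 64 + 32 + 8 + 4 + 2 + 1 = 623 ✓



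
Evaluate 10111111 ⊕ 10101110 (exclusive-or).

XOR: 1 when bits differ
  10111111
^ 10101110
----------
  00010001
Decimal: 191 ^ 174 = 17



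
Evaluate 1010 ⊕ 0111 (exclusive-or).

XOR: 1 when bits differ
  1010
^ 0111
------
  1101
Decimal: 10 ^ 7 = 13



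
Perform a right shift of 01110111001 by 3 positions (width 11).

Original: 01110111001 (decimal 953)
Shift right by 3 positions
Drop the 3 low bits; fill with zeros on the left
Result: 00001110111 (decimal 119)
Equivalent: 953 >> 3 = 953 ÷ 2^3 = 119



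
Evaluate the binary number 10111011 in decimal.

Sum of powers of 2 for each 1-bit:
2^0 + 2^1 + 2^3 + 2^4 + 2^5 + 2^7
= 1 + 2 + 8 + 16 + 32 + 128
= 187



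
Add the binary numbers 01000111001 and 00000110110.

Add column by column from the right: bit + bit + carry-in; write the sum mod 2, carry 1 when the sum is 2 or 3.
carry:  00001100000
        01000111001
+       00000110110
-------------------
       001001101111
(the carry out of the leftmost column, 0, becomes the leading bit)
Decimal check:
  01000111001 = 512 + 32 + 16 + 8 + 1 = 569
  00000110110 = 32 + 16 + 4 + 2 = 54
  569 + 54 = 623, and 001001101111 = 512 + 64 + 32 + 8 + 4 + 2 + 1 = 623 ✓



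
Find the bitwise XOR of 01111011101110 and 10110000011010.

XOR: 1 when bits differ
  01111011101110
^ 10110000011010
----------------
  11001011110100
Decimal: 7918 ^ 11290 = 13044



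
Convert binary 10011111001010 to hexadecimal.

Group into 4-bit nibbles from right:
  0010 = 2
  0111 = 7
  1100 = C
  1010 = A
Result: 27CA



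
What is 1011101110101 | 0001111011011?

OR: 1 when either bit is 1
  1011101110101
| 0001111011011
---------------
  1011111111111
Decimal: 6005 | 987 = 6143



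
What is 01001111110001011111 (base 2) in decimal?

Sum of powers of 2 for each 1-bit:
2^0 + 2^1 + 2^2 + 2^3 + 2^4 + 2^6 + 2^10 + 2^11 + 2^12 + 2^13 + 2^14 + 2^15 + 2^18
= 1 + 2 + 4 + 8 + 16 + 64 + 1024 + 2048 + 4096 + 8192 + 16384 + 32768 + 262144
= 326751



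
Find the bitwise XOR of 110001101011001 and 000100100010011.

XOR: 1 when bits differ
  110001101011001
^ 000100100010011
-----------------
  110101001001010
Decimal: 25433 ^ 2323 = 27210



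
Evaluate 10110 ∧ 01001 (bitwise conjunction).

AND: 1 only when both bits are 1
  10110
& 01001
-------
  00000
Decimal: 22 & 9 = 0



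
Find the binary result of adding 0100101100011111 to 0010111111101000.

Add column by column from the right: bit + bit + carry-in; write the sum mod 2, carry 1 when the sum is 2 or 3.
carry:  0001111111110000
        0100101100011111
+       0010111111101000
------------------------
       00111101100000111
(the carry out of the leftmost column, 0, becomes the leading bit)
Decimal check:
  0100101100011111 = 16384 + 2048 + 512 + 256 + 16 + 8 + 4 + 2 + 1 = 19231
  0010111111101000 = 8192 + 2048 + 1024 + 512 + 256 + 128 + 64 + 32 + 8 = 12264
  19231 + 12264 = 31495, and 00111101100000111 = 16384 + 8192 + 4096 + 2048 + 512 + 256 + 4 + 2 + 1 = 31495 ✓



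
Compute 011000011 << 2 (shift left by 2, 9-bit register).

Original: 011000011 (decimal 195)
Shift left by 2 positions
Append 2 zeros on the right and drop the 2 high bits that overflow the 9-bit width
Result: 100001100 (decimal 268)
Equivalent: 195 << 2 = 195 × 2^2 = 780, truncated to 9 bits = 268



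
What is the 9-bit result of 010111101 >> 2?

Original: 010111101 (decimal 189)
Shift right by 2 positions
Drop the 2 low bits; fill with zeros on the left
Result: 000101111 (decimal 47)
Equivalent: 189 >> 2 = 189 ÷ 2^2 = 47



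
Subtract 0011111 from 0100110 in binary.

Method 1 - Direct subtraction (column by column from the right: bit − bit − borrow-in; if negative, add 2 and borrow 1 from the next column):
borrow: 0111110
        0100110
-       0011111
---------------
        0000111

Method 2 - Add two's complement:
Two's complement of 0011111: invert → 1100000, add 1 → 1100001
  0100110
+ 1100001
---------
 10000111  (end carry out of the top bit = 1)
Discarding the end carry: 0000111
Decimal check:
  0100110 = 32 + 4 + 2 = 38
  0011111 = 16 + 8 + 4 + 2 + 1 = 31
  38 - 31 = 7, and 0000111 = 4 + 2 + 1 = 7 ✓



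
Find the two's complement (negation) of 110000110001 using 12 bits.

Original (sign bit 1, negative): 110000110001
Step 1 - Invert all bits: 001111001110
Step 2 - Add 1: 001111001111
Verification: 110000110001 + 001111001111 = 1000000000000; discarding the end carry (carry out of the top bit) leaves the 12-bit value 000000000000, as required for x + (-x)



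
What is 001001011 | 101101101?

OR: 1 when either bit is 1
  001001011
| 101101101
-----------
  101101111
Decimal: 75 | 365 = 367



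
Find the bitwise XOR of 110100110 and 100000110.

XOR: 1 when bits differ
  110100110
^ 100000110
-----------
  010100000
Decimal: 422 ^ 262 = 160



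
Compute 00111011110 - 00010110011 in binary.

Method 1 - Direct subtraction (column by column from the right: bit − bit − borrow-in; if negative, add 2 and borrow 1 from the next column):
borrow: 00001000110
        00111011110
-       00010110011
-------------------
        00100101011

Method 2 - Add two's complement:
Two's complement of 00010110011: invert → 11101001100, add 1 → 11101001101
  00111011110
+ 11101001101
-------------
 100100101011  (end carry out of the top bit = 1)
Discarding the end carry: 00100101011
Decimal check:
  00111011110 = 256 + 128 + 64 + 16 + 8 + 4 + 2 = 478
  00010110011 = 128 + 32 + 16 + 2 + 1 = 179
  478 - 179 = 299, and 00100101011 = 256 + 32 + 8 + 2 + 1 = 299 ✓



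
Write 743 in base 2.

Using repeated division by 2:
743 ÷ 2 = 371 remainder 1
371 ÷ 2 = 185 remainder 1
185 ÷ 2 = 92 remainder 1
92 ÷ 2 = 46 remainder 0
46 ÷ 2 = 23 remainder 0
23 ÷ 2 = 11 remainder 1
11 ÷ 2 = 5 remainder 1
5 ÷ 2 = 2 remainder 1
2 ÷ 2 = 1 remainder 0
1 ÷ 2 = 0 remainder 1
Reading remainders bottom to top: 1011100111



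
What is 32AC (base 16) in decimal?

Expand by place value (powers of 16):
Digit values: A = 10, C = 12
32AC = 3 × 16^3 + 2 × 16^2 + 10 × 16^1 + 12 × 16^0
= 3 × 4096 + 2 × 256 + 10 × 16 + 12 × 1
= 12288 + 512 + 160 + 12
= 12972



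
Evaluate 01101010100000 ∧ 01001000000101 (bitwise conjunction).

AND: 1 only when both bits are 1
  01101010100000
& 01001000000101
----------------
  01001000000000
Decimal: 6816 & 4613 = 4608



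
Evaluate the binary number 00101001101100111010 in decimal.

Sum of powers of 2 for each 1-bit:
2^1 + 2^3 + 2^4 + 2^5 + 2^8 + 2^9 + 2^11 + 2^12 + 2^15 + 2^17
= 2 + 8 + 16 + 32 + 256 + 512 + 2048 + 4096 + 32768 + 131072
= 170810



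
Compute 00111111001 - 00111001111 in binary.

Method 1 - Direct subtraction (column by column from the right: bit − bit − borrow-in; if negative, add 2 and borrow 1 from the next column):
borrow: 00000011100
        00111111001
-       00111001111
-------------------
        00000101010

Method 2 - Add two's complement:
Two's complement of 00111001111: invert → 11000110000, add 1 → 11000110001
  00111111001
+ 11000110001
-------------
 100000101010  (end carry out of the top bit = 1)
Discarding the end carry: 00000101010
Decimal check:
  00111111001 = 256 + 128 + 64 + 32 + 16 + 8 + 1 = 505
  00111001111 = 256 + 128 + 64 + 8 + 4 + 2 + 1 = 463
  505 - 463 = 42, and 00000101010 = 32 + 8 + 2 = 42 ✓



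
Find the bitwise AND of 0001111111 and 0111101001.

AND: 1 only when both bits are 1
  0001111111
& 0111101001
------------
  0001101001
Decimal: 127 & 489 = 105



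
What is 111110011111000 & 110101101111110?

AND: 1 only when both bits are 1
  111110011111000
& 110101101111110
-----------------
  110100001111000
Decimal: 31992 & 27518 = 26744



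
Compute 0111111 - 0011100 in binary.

Method 1 - Direct subtraction (column by column from the right: bit − bit − borrow-in; if negative, add 2 and borrow 1 from the next column):
borrow: 0000000
        0111111
-       0011100
---------------
        0100011

Method 2 - Add two's complement:
Two's complement of 0011100: invert → 1100011, add 1 → 1100100
  0111111
+ 1100100
---------
 10100011  (end carry out of the top bit = 1)
Discarding the end carry: 0100011
Decimal check:
  0111111 = 32 + 16 + 8 + 4 + 2 + 1 = 63
  0011100 = 16 + 8 + 4 = 28
  63 - 28 = 35, and 0100011 = 32 + 2 + 1 = 35 ✓



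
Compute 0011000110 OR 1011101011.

OR: 1 when either bit is 1
  0011000110
| 1011101011
------------
  1011101111
Decimal: 198 | 747 = 751



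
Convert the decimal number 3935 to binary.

Using repeated division by 2:
3935 ÷ 2 = 1967 remainder 1
1967 ÷ 2 = 983 remainder 1
983 ÷ 2 = 491 remainder 1
491 ÷ 2 = 245 remainder 1
245 ÷ 2 = 122 remainder 1
122 ÷ 2 = 61 remainder 0
61 ÷ 2 = 30 remainder 1
30 ÷ 2 = 15 remainder 0
15 ÷ 2 = 7 remainder 1
7 ÷ 2 = 3 remainder 1
3 ÷ 2 = 1 remainder 1
1 ÷ 2 = 0 remainder 1
Reading remainders bottom to top: 111101011111



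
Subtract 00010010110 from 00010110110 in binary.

Method 1 - Direct subtraction (column by column from the right: bit − bit − borrow-in; if negative, add 2 and borrow 1 from the next column):
borrow: 00000000000
        00010110110
-       00010010110
-------------------
        00000100000

Method 2 - Add two's complement:
Two's complement of 00010010110: invert → 11101101001, add 1 → 11101101010
  00010110110
+ 11101101010
-------------
 100000100000  (end carry out of the top bit = 1)
Discarding the end carry: 00000100000
Decimal check:
  00010110110 = 128 + 32 + 16 + 4 + 2 = 182
  00010010110 = 128 + 16 + 4 + 2 = 150
  182 - 150 = 32, and 00000100000 = 32 ✓



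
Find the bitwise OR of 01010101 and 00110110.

OR: 1 when either bit is 1
  01010101
| 00110110
----------
  01110111
Decimal: 85 | 54 = 119



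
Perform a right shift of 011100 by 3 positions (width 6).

Original: 011100 (decimal 28)
Shift right by 3 positions
Drop the 3 low bits; fill with zeros on the left
Result: 000011 (decimal 3)
Equivalent: 28 >> 3 = 28 ÷ 2^3 = 3



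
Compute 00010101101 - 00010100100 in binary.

Method 1 - Direct subtraction (column by column from the right: bit − bit − borrow-in; if negative, add 2 and borrow 1 from the next column):
borrow: 00000000000
        00010101101
-       00010100100
-------------------
        00000001001

Method 2 - Add two's complement:
Two's complement of 00010100100: invert → 11101011011, add 1 → 11101011100
  00010101101
+ 11101011100
-------------
 100000001001  (end carry out of the top bit = 1)
Discarding the end carry: 00000001001
Decimal check:
  00010101101 = 128 + 32 + 8 + 4 + 1 = 173
  00010100100 = 128 + 32 + 4 = 164
  173 - 164 = 9, and 00000001001 = 8 + 1 = 9 ✓



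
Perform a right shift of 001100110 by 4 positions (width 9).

Original: 001100110 (decimal 102)
Shift right by 4 positions
Drop the 4 low bits; fill with zeros on the left
Result: 000000110 (decimal 6)
Equivalent: 102 >> 4 = 102 ÷ 2^4 = 6



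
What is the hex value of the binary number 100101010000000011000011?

Group into 4-bit nibbles from right:
  1001 = 9
  0101 = 5
  0000 = 0
  0000 = 0
  1100 = C
  0011 = 3
Result: 9500C3



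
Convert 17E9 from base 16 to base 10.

Expand by place value (powers of 16):
Digit values: E = 14
17E9 = 1 × 16^3 + 7 × 16^2 + 14 × 16^1 + 9 × 16^0
= 1 × 4096 + 7 × 256 + 14 × 16 + 9 × 1
= 4096 + 1792 + 224 + 9
= 6121



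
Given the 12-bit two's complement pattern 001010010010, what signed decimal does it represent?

Binary: 001010010010
Sign bit: 0 (non-negative)
Read directly as an unsigned value:
001010010010 = 512 + 128 + 16 + 2 = 658
Value: 658



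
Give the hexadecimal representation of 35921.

Using repeated division by 16 (digits 10–15 are A–F):
35921 ÷ 16 = 2245 remainder 1
2245 ÷ 16 = 140 remainder 5
140 ÷ 16 = 8 remainder 12 (C)
8 ÷ 16 = 0 remainder 8
Reading remainders bottom to top: 8C51



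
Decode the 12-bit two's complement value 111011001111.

Binary: 111011001111
Sign bit: 1 (negative)
Invert: 000100110000
Add 1:  000100110001
Magnitude: 000100110001 = 256 + 32 + 16 + 1 = 305
Value: -305



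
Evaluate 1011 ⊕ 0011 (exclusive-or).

XOR: 1 when bits differ
  1011
^ 0011
------
  1000
Decimal: 11 ^ 3 = 8



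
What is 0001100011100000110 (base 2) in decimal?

Sum of powers of 2 for each 1-bit:
2^1 + 2^2 + 2^8 + 2^9 + 2^10 + 2^14 + 2^15
= 2 + 4 + 256 + 512 + 1024 + 16384 + 32768
= 50950



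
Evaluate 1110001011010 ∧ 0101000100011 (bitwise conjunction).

AND: 1 only when both bits are 1
  1110001011010
& 0101000100011
---------------
  0100000000010
Decimal: 7258 & 2595 = 2050



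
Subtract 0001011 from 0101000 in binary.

Method 1 - Direct subtraction (column by column from the right: bit − bit − borrow-in; if negative, add 2 and borrow 1 from the next column):
borrow: 0111110
        0101000
-       0001011
---------------
        0011101

Method 2 - Add two's complement:
Two's complement of 0001011: invert → 1110100, add 1 → 1110101
  0101000
+ 1110101
---------
 10011101  (end carry out of the top bit = 1)
Discarding the end carry: 0011101
Decimal check:
  0101000 = 32 + 8 = 40
  0001011 = 8 + 2 + 1 = 11
  40 - 11 = 29, and 0011101 = 16 + 8 + 4 + 1 = 29 ✓



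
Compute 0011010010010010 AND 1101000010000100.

AND: 1 only when both bits are 1
  0011010010010010
& 1101000010000100
------------------
  0001000010000000
Decimal: 13458 & 53380 = 4224



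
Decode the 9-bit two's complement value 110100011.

Binary: 110100011
Sign bit: 1 (negative)
Invert: 001011100
Add 1:  001011101
Magnitude: 001011101 = 64 + 16 + 8 + 4 + 1 = 93
Value: -93



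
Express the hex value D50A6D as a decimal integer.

Expand by place value (powers of 16):
Digit values: D = 13, A = 10
D50A6D = 13 × 16^5 + 5 × 16^4 + 0 × 16^3 + 10 × 16^2 + 6 × 16^1 + 13 × 16^0
= 13 × 1048576 + 5 × 65536 + 0 × 4096 + 10 × 256 + 6 × 16 + 13 × 1
= 13631488 + 327680 + 0 + 2560 + 96 + 13
= 13961837



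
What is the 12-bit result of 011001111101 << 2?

Original: 011001111101 (decimal 1661)
Shift left by 2 positions
Append 2 zeros on the right and drop the 2 high bits that overflow the 12-bit width
Result: 100111110100 (decimal 2548)
Equivalent: 1661 << 2 = 1661 × 2^2 = 6644, truncated to 12 bits = 2548



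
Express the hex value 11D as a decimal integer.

Expand by place value (powers of 16):
Digit values: D = 13
11D = 1 × 16^2 + 1 × 16^1 + 13 × 16^0
= 1 × 256 + 1 × 16 + 13 × 1
= 256 + 16 + 13
= 285



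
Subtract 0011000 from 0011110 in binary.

Method 1 - Direct subtraction (column by column from the right: bit − bit − borrow-in; if negative, add 2 and borrow 1 from the next column):
borrow: 0000000
        0011110
-       0011000
---------------
        0000110

Method 2 - Add two's complement:
Two's complement of 0011000: invert → 1100111, add 1 → 1101000
  0011110
+ 1101000
---------
 10000110  (end carry out of the top bit = 1)
Discarding the end carry: 0000110
Decimal check:
  0011110 = 16 + 8 + 4 + 2 = 30
  0011000 = 16 + 8 = 24
  30 - 24 = 6, and 0000110 = 4 + 2 = 6 ✓



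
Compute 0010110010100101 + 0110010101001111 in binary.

Add column by column from the right: bit + bit + carry-in; write the sum mod 2, carry 1 when the sum is 2 or 3.
carry:  1101100000011110
        0010110010100101
+       0110010101001111
------------------------
       01001000111110100
(the carry out of the leftmost column, 0, becomes the leading bit)
Decimal check:
  0010110010100101 = 8192 + 2048 + 1024 + 128 + 32 + 4 + 1 = 11429
  0110010101001111 = 16384 + 8192 + 1024 + 256 + 64 + 8 + 4 + 2 + 1 = 25935
  11429 + 25935 = 37364, and 01001000111110100 = 32768 + 4096 + 256 + 128 + 64 + 32 + 16 + 4 = 37364 ✓



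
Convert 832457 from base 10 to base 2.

Using repeated division by 2:
832457 ÷ 2 = 416228 remainder 1
416228 ÷ 2 = 208114 remainder 0
208114 ÷ 2 = 104057 remainder 0
104057 ÷ 2 = 52028 remainder 1
52028 ÷ 2 = 26014 remainder 0
26014 ÷ 2 = 13007 remainder 0
13007 ÷ 2 = 6503 remainder 1
6503 ÷ 2 = 3251 remainder 1
3251 ÷ 2 = 1625 remainder 1
1625 ÷ 2 = 812 remainder 1
812 ÷ 2 = 406 remainder 0
406 ÷ 2 = 203 remainder 0
203 ÷ 2 = 101 remainder 1
101 ÷ 2 = 50 remainder 1
50 ÷ 2 = 25 remainder 0
25 ÷ 2 = 12 remainder 1
12 ÷ 2 = 6 remainder 0
6 ÷ 2 = 3 remainder 0
3 ÷ 2 = 1 remainder 1
1 ÷ 2 = 0 remainder 1
Reading remainders bottom to top: 11001011001111001001



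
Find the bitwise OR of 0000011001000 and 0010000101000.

OR: 1 when either bit is 1
  0000011001000
| 0010000101000
---------------
  0010011101000
Decimal: 200 | 1064 = 1256

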